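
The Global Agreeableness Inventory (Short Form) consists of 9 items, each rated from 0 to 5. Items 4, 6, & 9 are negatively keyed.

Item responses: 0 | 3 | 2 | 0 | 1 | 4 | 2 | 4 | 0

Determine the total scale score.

Raw sum = 16. Negatively keyed items: 4, 6, 9; their raw sum = 4.
Each reversal replaces raw with 5 − raw, changing the total by 5 − 2·raw per item.
Total = 16 + 3·5 − 2·4 = 16 + 15 − 8 = 23

23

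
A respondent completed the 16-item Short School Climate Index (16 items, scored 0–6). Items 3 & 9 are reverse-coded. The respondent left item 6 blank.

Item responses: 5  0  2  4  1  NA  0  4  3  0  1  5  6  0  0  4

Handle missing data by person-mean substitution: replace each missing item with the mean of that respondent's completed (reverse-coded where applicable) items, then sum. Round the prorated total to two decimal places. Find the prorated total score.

39.47

Reverse-coded (reverse-coded value = 6 − response):
  item 3: 6 − 2 = 4
  item 9: 6 − 3 = 3
Completed scored items (15 of 16): 5, 0, 4, 4, 1, 0, 4, 3, 0, 1, 5, 6, 0, 0, 4; sum = 37.
Person mean = 37 / 15 ≈ 2.4667
Prorated total = (37 / 15) × 16 = 39.47 (to 2 dp)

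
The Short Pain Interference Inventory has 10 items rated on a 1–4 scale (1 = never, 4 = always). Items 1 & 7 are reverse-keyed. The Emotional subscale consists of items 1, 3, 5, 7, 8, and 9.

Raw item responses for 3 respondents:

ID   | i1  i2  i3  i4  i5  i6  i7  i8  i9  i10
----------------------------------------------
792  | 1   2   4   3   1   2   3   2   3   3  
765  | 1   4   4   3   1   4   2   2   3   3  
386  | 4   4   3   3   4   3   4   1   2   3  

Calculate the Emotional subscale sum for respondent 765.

Respondent 765 raw: 1, 4, 4, 3, 1, 4, 2, 2, 3, 3.
Emotional items: 1, 3, 5, 7, 8, 9.
Reverse-coded (on a 1–4 scale, reversed = 5 − raw):
  item 1: 5 − 1 = 4
  item 3: 4
  item 5: 1
  item 7: 5 − 2 = 3
  item 8: 2
  item 9: 3
Sum = 4 + 4 + 1 + 3 + 2 + 3 = 17

17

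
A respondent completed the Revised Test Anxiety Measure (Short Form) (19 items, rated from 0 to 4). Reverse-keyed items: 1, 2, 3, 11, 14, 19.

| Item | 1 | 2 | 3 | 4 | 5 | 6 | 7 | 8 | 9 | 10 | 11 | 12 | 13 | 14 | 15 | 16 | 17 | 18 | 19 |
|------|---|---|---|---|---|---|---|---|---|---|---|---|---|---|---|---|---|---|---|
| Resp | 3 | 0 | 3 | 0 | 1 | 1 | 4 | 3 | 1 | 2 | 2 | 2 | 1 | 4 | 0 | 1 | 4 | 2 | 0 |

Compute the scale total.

Raw sum = 34. Reverse-keyed items: 1, 2, 3, 11, 14, 19; their raw sum = 12.
Each reversal replaces raw with 4 − raw, changing the total by 4 − 2·raw per item.
Total = 34 + 6·4 − 2·12 = 34 + 24 − 24 = 34

34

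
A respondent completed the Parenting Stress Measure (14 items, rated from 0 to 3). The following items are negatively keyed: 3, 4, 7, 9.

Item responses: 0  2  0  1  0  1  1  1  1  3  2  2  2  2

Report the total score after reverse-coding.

24

Negatively keyed items use 3 − raw:
  item 3: 3 − 0 = 3
  item 4: 3 − 1 = 2
  item 7: 3 − 1 = 2
  item 9: 3 − 1 = 2
Scored responses: 0, 2, 3, 2, 0, 1, 2, 1, 2, 3, 2, 2, 2, 2
Total = 0 + 2 + 3 + 2 + 0 + 1 + 2 + 1 + 2 + 3 + 2 + 2 + 2 + 2 = 24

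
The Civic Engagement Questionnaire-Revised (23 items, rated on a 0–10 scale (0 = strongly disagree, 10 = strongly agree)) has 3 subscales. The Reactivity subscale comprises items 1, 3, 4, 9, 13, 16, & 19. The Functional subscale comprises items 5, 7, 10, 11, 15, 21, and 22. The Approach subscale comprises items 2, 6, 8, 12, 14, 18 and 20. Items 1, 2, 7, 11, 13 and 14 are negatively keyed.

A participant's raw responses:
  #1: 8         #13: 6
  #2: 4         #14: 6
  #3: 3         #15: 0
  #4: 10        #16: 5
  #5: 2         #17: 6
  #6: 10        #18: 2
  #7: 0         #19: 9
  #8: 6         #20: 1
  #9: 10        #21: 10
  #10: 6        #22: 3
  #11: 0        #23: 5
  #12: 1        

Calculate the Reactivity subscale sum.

43

Reactivity items: 1, 3, 4, 9, 13, 16, 19.
Of these, items 1 & 13 are negatively keyed; on a 0–10 scale, reversed = 10 − raw.
  item 1: 10 − 8 = 2
  item 3: 3
  item 4: 10
  item 9: 10
  item 13: 10 − 6 = 4
  item 16: 5
  item 19: 9
Sum = 2 + 3 + 10 + 10 + 4 + 5 + 9 = 43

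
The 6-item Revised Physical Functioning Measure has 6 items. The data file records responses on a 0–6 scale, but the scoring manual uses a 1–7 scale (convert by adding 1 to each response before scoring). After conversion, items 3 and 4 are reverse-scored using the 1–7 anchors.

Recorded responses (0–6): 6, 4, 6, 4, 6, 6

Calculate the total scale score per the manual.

Convert to 1–7: 7, 5, 7, 5, 7, 7
Reverse-coded (on a 1–7 scale, reversed = 8 − raw):
  item 3: 8 − 7 = 1
  item 4: 8 − 5 = 3
Scored: 7, 5, 1, 3, 7, 7
Total = 30

30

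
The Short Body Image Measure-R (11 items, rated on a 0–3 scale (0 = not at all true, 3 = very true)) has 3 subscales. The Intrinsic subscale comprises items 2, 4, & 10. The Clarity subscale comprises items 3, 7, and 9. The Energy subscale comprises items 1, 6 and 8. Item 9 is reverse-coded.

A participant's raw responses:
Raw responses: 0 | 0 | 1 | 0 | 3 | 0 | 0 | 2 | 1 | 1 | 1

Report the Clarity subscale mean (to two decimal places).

1.00

Clarity items: 3, 7, 9.
Of these, item 9 is reverse-coded; on a 0–3 scale, reversed = 3 − raw.
  item 3: 1
  item 7: 0
  item 9: 3 − 1 = 2
Sum = 1 + 0 + 2 = 3
Mean = 3 / 3 = 1.00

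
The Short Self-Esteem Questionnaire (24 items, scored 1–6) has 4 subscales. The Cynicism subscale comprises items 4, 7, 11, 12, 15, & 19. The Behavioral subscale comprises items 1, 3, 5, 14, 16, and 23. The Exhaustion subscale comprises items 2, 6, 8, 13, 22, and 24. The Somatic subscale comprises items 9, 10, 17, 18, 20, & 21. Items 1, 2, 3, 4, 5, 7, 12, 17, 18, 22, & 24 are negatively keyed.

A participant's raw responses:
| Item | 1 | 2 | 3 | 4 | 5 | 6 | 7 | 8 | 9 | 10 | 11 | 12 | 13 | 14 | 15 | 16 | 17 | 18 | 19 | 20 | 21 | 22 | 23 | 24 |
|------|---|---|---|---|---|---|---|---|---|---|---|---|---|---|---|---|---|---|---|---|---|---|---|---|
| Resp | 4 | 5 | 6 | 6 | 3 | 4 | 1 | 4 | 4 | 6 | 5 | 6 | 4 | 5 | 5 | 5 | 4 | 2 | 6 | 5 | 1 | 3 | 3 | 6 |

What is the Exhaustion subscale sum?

19

Exhaustion items: 2, 6, 8, 13, 22, 24.
Of these, items 2, 22, and 24 are negatively keyed; reversed = (1+6) − raw = 7 − raw.
  item 2: 7 − 5 = 2
  item 6: 4
  item 8: 4
  item 13: 4
  item 22: 7 − 3 = 4
  item 24: 7 − 6 = 1
Sum = 2 + 4 + 4 + 4 + 4 + 1 = 19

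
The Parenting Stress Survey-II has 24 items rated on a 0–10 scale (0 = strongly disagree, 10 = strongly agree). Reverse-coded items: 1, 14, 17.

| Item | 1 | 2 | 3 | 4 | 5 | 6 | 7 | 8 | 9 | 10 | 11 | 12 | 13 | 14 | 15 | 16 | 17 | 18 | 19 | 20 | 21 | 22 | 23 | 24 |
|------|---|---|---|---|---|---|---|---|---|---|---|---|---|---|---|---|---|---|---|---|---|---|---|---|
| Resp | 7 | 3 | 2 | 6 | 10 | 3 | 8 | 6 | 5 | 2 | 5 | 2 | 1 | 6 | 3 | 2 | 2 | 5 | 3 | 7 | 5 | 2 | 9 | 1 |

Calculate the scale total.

105

Reversing items 1, 14, and 17 with 10 − raw:
Total = (10−7) + 3 + 2 + 6 + 10 + 3 + 8 + 6 + 5 + 2 + 5 + 2 + 1 + (10−6) + 3 + 2 + (10−2) + 5 + 3 + 7 + 5 + 2 + 9 + 1
      = 3 + 3 + 2 + 6 + 10 + 3 + 8 + 6 + 5 + 2 + 5 + 2 + 1 + 4 + 3 + 2 + 8 + 5 + 3 + 7 + 5 + 2 + 9 + 1 = 105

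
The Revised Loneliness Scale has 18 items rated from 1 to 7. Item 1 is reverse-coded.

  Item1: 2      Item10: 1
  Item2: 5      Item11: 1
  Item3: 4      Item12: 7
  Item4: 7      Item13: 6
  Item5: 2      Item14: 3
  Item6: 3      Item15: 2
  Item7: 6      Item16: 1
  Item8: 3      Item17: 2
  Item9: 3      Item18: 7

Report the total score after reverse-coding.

Apply reverse scoring (reverse-coded value = 8 − response):
  item 1: 8 − 2 = 6
Scored responses: 6, 5, 4, 7, 2, 3, 6, 3, 3, 1, 1, 7, 6, 3, 2, 1, 2, 7
Total = 6 + 5 + 4 + 7 + 2 + 3 + 6 + 3 + 3 + 1 + 1 + 7 + 6 + 3 + 2 + 1 + 2 + 7 = 69

69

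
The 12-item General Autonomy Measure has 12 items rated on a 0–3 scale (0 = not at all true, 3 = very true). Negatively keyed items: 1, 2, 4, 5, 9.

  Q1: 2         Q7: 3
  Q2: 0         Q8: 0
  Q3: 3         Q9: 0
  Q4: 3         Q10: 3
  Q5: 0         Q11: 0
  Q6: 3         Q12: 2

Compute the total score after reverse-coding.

24

Reverse-coded items (on a 0–3 scale, reversed = 3 − raw):
  item 1: 3 − 2 = 1
  item 2: 3 − 0 = 3
  item 4: 3 − 3 = 0
  item 5: 3 − 0 = 3
  item 9: 3 − 0 = 3
Scored items: 1, 3, 3, 0, 3, 3, 3, 0, 3, 3, 0, 2
Total = 1 + 3 + 3 + 0 + 3 + 3 + 3 + 0 + 3 + 3 + 0 + 2 = 24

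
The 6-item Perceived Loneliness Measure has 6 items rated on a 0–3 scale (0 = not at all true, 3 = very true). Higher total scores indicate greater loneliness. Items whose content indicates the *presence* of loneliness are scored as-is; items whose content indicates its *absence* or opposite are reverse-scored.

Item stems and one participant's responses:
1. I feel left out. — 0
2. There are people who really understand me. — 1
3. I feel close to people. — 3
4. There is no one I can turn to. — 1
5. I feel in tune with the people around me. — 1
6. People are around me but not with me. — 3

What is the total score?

Items 2, 3, 5 describe the absence/opposite of loneliness → reverse-score.
reverse-coded value = 3 − response.
  item 1: 0
  item 2: 3 − 1 = 2
  item 3: 3 − 3 = 0
  item 4: 1
  item 5: 3 − 1 = 2
  item 6: 3
Total = 0 + 2 + 0 + 1 + 2 + 3 = 8

8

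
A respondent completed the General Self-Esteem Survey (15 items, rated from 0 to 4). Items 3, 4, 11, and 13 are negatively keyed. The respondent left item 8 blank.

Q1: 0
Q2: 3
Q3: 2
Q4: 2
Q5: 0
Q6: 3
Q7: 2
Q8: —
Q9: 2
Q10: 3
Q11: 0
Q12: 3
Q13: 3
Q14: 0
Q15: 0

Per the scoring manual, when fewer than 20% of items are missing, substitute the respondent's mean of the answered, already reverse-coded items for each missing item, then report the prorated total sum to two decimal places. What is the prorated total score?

26.79

Reverse-coded (on a 0–4 scale, reversed = 4 − raw):
  item 3: 4 − 2 = 2
  item 4: 4 − 2 = 2
  item 11: 4 − 0 = 4
  item 13: 4 − 3 = 1
Completed scored items (14 of 15): 0, 3, 2, 2, 0, 3, 2, 2, 3, 4, 3, 1, 0, 0; sum = 25.
Person mean = 25 / 14 ≈ 1.7857
Prorated total = (25 / 14) × 15 = 26.79 (to 2 dp)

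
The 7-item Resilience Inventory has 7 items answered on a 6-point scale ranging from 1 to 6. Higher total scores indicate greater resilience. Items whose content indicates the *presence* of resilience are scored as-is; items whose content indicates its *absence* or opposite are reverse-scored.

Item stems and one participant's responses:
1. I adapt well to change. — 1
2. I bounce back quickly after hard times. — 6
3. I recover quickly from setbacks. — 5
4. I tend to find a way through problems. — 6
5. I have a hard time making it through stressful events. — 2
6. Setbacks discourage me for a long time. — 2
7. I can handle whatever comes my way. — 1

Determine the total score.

29

Items 5, 6 describe the absence/opposite of resilience → reverse-score.
reverse-coded value = 7 − response.
  item 1: 1
  item 2: 6
  item 3: 5
  item 4: 6
  item 5: 7 − 2 = 5
  item 6: 7 − 2 = 5
  item 7: 1
Total = 1 + 6 + 5 + 6 + 5 + 5 + 1 = 29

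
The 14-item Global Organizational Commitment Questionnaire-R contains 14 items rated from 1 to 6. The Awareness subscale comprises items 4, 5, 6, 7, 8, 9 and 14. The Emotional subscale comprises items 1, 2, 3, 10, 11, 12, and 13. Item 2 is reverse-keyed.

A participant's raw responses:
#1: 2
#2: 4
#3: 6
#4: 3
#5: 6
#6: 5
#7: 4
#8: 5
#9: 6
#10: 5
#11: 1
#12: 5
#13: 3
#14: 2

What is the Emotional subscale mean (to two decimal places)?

Emotional items: 1, 2, 3, 10, 11, 12, 13.
Of these, item 2 is reverse-keyed; reversed = (1+6) − raw = 7 − raw.
  item 1: 2
  item 2: 7 − 4 = 3
  item 3: 6
  item 10: 5
  item 11: 1
  item 12: 5
  item 13: 3
Sum = 2 + 3 + 6 + 5 + 1 + 5 + 3 = 25
Mean = 25 / 7 = 3.57

3.57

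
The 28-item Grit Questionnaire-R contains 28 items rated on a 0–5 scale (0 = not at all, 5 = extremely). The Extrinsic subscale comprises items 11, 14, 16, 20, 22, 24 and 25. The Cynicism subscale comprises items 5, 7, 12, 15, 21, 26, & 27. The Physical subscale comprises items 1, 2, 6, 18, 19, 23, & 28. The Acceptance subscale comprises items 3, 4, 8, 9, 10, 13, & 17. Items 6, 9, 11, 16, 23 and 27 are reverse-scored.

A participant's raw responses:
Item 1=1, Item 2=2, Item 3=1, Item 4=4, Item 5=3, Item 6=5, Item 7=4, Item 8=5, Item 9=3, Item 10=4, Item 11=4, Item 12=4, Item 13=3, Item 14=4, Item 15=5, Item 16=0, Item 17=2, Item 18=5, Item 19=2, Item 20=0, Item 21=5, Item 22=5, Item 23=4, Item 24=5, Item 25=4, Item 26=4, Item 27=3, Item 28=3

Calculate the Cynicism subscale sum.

27

Cynicism items: 5, 7, 12, 15, 21, 26, 27.
Of these, item 27 is reverse-scored; reverse-coded value = 5 − response.
  item 5: 3
  item 7: 4
  item 12: 4
  item 15: 5
  item 21: 5
  item 26: 4
  item 27: 5 − 3 = 2
Sum = 3 + 4 + 4 + 5 + 5 + 4 + 2 = 27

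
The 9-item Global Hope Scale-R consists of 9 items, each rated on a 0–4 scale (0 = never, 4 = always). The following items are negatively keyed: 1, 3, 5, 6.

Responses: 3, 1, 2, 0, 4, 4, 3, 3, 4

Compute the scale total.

14

Reversing items 1, 3, 5 and 6 with 4 − raw:
Total = (4−3) + 1 + (4−2) + 0 + (4−4) + (4−4) + 3 + 3 + 4
      = 1 + 1 + 2 + 0 + 0 + 0 + 3 + 3 + 4 = 14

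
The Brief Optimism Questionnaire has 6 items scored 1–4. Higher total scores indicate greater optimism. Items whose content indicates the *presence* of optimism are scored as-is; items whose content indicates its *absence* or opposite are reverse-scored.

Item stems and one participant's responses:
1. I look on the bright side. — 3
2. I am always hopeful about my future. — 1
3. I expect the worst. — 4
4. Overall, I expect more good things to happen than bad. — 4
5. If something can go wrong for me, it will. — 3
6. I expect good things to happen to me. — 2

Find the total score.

13

Items 3, 5 describe the absence/opposite of optimism → reverse-score.
on a 1–4 scale, reversed = 5 − raw.
  item 1: 3
  item 2: 1
  item 3: 5 − 4 = 1
  item 4: 4
  item 5: 5 − 3 = 2
  item 6: 2
Total = 3 + 1 + 1 + 4 + 2 + 2 = 13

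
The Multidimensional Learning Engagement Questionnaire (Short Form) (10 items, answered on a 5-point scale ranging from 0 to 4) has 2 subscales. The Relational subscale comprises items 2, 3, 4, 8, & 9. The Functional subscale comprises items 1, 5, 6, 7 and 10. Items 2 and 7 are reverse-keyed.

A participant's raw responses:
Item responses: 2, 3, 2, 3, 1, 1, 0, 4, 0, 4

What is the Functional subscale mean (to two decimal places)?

2.40

Functional items: 1, 5, 6, 7, 10.
Of these, item 7 is reverse-keyed; on a 0–4 scale, reversed = 4 − raw.
  item 1: 2
  item 5: 1
  item 6: 1
  item 7: 4 − 0 = 4
  item 10: 4
Sum = 2 + 1 + 1 + 4 + 4 = 12
Mean = 12 / 5 = 2.40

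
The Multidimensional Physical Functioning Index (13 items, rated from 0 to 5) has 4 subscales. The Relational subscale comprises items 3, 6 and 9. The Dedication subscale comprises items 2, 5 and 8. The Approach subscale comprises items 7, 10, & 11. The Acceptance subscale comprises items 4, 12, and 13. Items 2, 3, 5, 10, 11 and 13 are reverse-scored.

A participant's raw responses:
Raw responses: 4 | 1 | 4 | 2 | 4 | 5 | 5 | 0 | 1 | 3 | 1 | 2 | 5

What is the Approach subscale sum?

Approach items: 7, 10, 11.
Of these, items 10 and 11 are reverse-scored; on a 0–5 scale, reversed = 5 − raw.
  item 7: 5
  item 10: 5 − 3 = 2
  item 11: 5 − 1 = 4
Sum = 5 + 2 + 4 = 11

11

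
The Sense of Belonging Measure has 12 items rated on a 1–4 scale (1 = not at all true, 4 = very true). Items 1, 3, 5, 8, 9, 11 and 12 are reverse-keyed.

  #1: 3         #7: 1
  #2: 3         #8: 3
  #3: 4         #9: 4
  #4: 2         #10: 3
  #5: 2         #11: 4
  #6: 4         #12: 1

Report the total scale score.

27

Reverse-keyed items use 5 − raw:
  item 1: 5 − 3 = 2
  item 3: 5 − 4 = 1
  item 5: 5 − 2 = 3
  item 8: 5 − 3 = 2
  item 9: 5 − 4 = 1
  item 11: 5 − 4 = 1
  item 12: 5 − 1 = 4
After reverse-coding: 2, 3, 1, 2, 3, 4, 1, 2, 1, 3, 1, 4
Total = 2 + 3 + 1 + 2 + 3 + 4 + 1 + 2 + 1 + 3 + 1 + 4 = 27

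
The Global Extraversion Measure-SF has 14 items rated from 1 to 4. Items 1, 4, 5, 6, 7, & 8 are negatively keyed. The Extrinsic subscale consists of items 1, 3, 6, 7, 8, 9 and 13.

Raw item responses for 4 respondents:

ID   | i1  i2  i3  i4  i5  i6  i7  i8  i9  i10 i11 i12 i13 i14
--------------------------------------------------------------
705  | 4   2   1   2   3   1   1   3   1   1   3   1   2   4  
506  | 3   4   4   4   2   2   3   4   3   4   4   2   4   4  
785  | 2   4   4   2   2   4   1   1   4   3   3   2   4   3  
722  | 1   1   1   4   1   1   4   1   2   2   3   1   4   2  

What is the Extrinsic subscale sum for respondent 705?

15

Respondent 705 raw: 4, 2, 1, 2, 3, 1, 1, 3, 1, 1, 3, 1, 2, 4.
Extrinsic items: 1, 3, 6, 7, 8, 9, 13.
Reverse-coded (reversed = (1+4) − raw = 5 − raw):
  item 1: 5 − 4 = 1
  item 3: 1
  item 6: 5 − 1 = 4
  item 7: 5 − 1 = 4
  item 8: 5 − 3 = 2
  item 9: 1
  item 13: 2
Sum = 1 + 1 + 4 + 4 + 2 + 1 + 2 = 15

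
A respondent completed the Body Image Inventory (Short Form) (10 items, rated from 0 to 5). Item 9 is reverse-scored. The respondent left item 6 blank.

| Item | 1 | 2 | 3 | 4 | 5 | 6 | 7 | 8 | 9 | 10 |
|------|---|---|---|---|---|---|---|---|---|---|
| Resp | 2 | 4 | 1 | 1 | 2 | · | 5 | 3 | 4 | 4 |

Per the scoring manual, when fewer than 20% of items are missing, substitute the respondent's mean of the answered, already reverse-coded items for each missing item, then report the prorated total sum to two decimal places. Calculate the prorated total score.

Reverse-coded (reverse-coded value = 5 − response):
  item 9: 5 − 4 = 1
Completed scored items (9 of 10): 2, 4, 1, 1, 2, 5, 3, 1, 4; sum = 23.
Person mean = 23 / 9 ≈ 2.5556
Prorated total = (23 / 9) × 10 = 25.56 (to 2 dp)

25.56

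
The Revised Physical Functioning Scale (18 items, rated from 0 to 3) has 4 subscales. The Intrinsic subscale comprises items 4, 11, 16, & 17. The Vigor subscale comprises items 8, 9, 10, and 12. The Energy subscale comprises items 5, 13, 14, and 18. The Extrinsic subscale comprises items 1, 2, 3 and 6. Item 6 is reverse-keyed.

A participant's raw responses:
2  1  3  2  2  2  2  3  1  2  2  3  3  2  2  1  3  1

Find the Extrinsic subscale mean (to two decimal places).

1.75

Extrinsic items: 1, 2, 3, 6.
Of these, item 6 is reverse-keyed; reverse-coded value = 3 − response.
  item 1: 2
  item 2: 1
  item 3: 3
  item 6: 3 − 2 = 1
Sum = 2 + 1 + 3 + 1 = 7
Mean = 7 / 4 = 1.75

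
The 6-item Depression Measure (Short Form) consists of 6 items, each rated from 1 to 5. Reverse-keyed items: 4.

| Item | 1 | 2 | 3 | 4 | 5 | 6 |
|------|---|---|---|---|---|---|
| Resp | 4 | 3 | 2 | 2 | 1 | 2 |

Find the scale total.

16

Raw sum = 14. Reverse-keyed items: 4; their raw sum = 2.
Each reversal replaces raw with 6 − raw, changing the total by 6 − 2·raw per item.
Total = 14 + 1·6 − 2·2 = 14 + 6 − 4 = 16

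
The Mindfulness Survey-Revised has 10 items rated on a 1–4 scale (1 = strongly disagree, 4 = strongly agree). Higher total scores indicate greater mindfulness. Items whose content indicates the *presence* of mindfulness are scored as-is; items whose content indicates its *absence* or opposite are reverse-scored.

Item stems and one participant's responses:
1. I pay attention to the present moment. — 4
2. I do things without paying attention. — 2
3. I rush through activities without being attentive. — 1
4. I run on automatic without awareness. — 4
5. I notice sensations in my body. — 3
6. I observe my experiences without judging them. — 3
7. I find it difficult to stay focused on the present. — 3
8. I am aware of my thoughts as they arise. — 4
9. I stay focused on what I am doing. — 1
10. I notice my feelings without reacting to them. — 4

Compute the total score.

Items 2, 3, 4, 7 describe the absence/opposite of mindfulness → reverse-score.
reversed = (1+4) − raw = 5 − raw.
  item 1: 4
  item 2: 5 − 2 = 3
  item 3: 5 − 1 = 4
  item 4: 5 − 4 = 1
  item 5: 3
  item 6: 3
  item 7: 5 − 3 = 2
  item 8: 4
  item 9: 1
  item 10: 4
Total = 4 + 3 + 4 + 1 + 3 + 3 + 2 + 4 + 1 + 4 = 29

29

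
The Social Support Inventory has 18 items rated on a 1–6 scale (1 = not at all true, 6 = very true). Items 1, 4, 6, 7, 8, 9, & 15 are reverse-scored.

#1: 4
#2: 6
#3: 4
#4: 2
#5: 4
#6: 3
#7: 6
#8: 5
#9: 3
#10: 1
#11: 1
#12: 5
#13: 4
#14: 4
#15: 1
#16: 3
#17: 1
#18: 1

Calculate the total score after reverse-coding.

Apply reverse scoring (reverse-coded value = 7 − response):
  item 1: 7 − 4 = 3
  item 4: 7 − 2 = 5
  item 6: 7 − 3 = 4
  item 7: 7 − 6 = 1
  item 8: 7 − 5 = 2
  item 9: 7 − 3 = 4
  item 15: 7 − 1 = 6
Scored items: 3, 6, 4, 5, 4, 4, 1, 2, 4, 1, 1, 5, 4, 4, 6, 3, 1, 1
Total = 3 + 6 + 4 + 5 + 4 + 4 + 1 + 2 + 4 + 1 + 1 + 5 + 4 + 4 + 6 + 3 + 1 + 1 = 59

59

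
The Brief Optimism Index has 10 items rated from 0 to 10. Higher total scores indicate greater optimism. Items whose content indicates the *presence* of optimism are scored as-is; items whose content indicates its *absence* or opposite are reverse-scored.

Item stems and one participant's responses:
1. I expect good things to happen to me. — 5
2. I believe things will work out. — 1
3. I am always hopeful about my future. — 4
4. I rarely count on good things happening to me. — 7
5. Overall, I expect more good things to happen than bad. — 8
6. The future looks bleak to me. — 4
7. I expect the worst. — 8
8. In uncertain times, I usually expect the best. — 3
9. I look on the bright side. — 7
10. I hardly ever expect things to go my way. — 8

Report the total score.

Items 4, 6, 7, 10 describe the absence/opposite of optimism → reverse-score.
on a 0–10 scale, reversed = 10 − raw.
  item 1: 5
  item 2: 1
  item 3: 4
  item 4: 10 − 7 = 3
  item 5: 8
  item 6: 10 − 4 = 6
  item 7: 10 − 8 = 2
  item 8: 3
  item 9: 7
  item 10: 10 − 8 = 2
Total = 5 + 1 + 4 + 3 + 8 + 6 + 2 + 3 + 7 + 2 = 41

41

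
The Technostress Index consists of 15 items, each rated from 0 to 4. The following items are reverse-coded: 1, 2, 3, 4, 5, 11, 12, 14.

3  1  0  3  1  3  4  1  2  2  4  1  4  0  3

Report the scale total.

Reverse-coded items (reversed = (0+4) − raw = 4 − raw):
  item 1: 4 − 3 = 1
  item 2: 4 − 1 = 3
  item 3: 4 − 0 = 4
  item 4: 4 − 3 = 1
  item 5: 4 − 1 = 3
  item 11: 4 − 4 = 0
  item 12: 4 − 1 = 3
  item 14: 4 − 0 = 4
Scored responses: 1, 3, 4, 1, 3, 3, 4, 1, 2, 2, 0, 3, 4, 4, 3
Total = 1 + 3 + 4 + 1 + 3 + 3 + 4 + 1 + 2 + 2 + 0 + 3 + 4 + 4 + 3 = 38

38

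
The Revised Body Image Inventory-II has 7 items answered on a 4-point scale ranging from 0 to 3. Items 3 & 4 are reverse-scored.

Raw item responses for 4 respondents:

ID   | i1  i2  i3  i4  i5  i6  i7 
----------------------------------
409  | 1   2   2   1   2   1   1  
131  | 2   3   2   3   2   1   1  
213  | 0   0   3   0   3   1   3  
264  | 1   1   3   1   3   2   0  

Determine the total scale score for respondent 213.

Respondent 213 raw: 0, 0, 3, 0, 3, 1, 3.
Reverse-coded (reverse-coded value = 3 − response):
  item 1: 0
  item 2: 0
  item 3: 3 − 3 = 0
  item 4: 3 − 0 = 3
  item 5: 3
  item 6: 1
  item 7: 3
Sum = 0 + 0 + 0 + 3 + 3 + 1 + 3 = 10

10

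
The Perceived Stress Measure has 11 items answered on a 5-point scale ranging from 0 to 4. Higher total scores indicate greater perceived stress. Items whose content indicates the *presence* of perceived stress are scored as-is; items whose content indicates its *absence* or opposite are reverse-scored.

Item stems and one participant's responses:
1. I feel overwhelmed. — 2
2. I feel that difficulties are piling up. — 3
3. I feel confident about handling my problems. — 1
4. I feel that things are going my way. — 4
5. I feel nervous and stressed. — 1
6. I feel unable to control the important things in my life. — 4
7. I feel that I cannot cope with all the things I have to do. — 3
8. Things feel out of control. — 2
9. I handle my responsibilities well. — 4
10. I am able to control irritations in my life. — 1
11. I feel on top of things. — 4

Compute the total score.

Items 3, 4, 9, 10, 11 describe the absence/opposite of perceived stress → reverse-score.
reversed = (0+4) − raw = 4 − raw.
  item 1: 2
  item 2: 3
  item 3: 4 − 1 = 3
  item 4: 4 − 4 = 0
  item 5: 1
  item 6: 4
  item 7: 3
  item 8: 2
  item 9: 4 − 4 = 0
  item 10: 4 − 1 = 3
  item 11: 4 − 4 = 0
Total = 2 + 3 + 3 + 0 + 1 + 4 + 3 + 2 + 0 + 3 + 0 = 21

21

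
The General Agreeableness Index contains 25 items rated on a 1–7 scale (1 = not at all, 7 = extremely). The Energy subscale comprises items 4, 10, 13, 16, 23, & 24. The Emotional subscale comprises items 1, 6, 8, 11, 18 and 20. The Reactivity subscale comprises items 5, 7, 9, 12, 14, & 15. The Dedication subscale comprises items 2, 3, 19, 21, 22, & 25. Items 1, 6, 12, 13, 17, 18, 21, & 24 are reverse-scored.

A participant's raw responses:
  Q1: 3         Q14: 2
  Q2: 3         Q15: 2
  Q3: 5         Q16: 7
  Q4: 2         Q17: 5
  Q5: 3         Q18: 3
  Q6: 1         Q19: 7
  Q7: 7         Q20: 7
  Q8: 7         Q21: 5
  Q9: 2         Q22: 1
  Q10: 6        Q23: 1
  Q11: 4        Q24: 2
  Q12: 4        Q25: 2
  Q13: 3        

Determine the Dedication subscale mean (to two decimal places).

Dedication items: 2, 3, 19, 21, 22, 25.
Of these, item 21 is reverse-scored; reverse-coded value = 8 − response.
  item 2: 3
  item 3: 5
  item 19: 7
  item 21: 8 − 5 = 3
  item 22: 1
  item 25: 2
Sum = 3 + 5 + 7 + 3 + 1 + 2 = 21
Mean = 21 / 6 = 3.50

3.50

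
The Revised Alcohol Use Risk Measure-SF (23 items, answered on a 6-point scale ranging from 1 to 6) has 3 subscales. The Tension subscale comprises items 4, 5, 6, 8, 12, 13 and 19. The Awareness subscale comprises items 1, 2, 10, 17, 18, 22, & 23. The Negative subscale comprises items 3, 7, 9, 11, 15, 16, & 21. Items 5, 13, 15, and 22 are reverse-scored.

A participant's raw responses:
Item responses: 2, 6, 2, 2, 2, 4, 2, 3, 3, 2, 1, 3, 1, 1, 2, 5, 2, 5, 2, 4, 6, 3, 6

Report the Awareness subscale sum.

Awareness items: 1, 2, 10, 17, 18, 22, 23.
Of these, item 22 is reverse-scored; reverse-coded value = 7 − response.
  item 1: 2
  item 2: 6
  item 10: 2
  item 17: 2
  item 18: 5
  item 22: 7 − 3 = 4
  item 23: 6
Sum = 2 + 6 + 2 + 2 + 5 + 4 + 6 = 27

27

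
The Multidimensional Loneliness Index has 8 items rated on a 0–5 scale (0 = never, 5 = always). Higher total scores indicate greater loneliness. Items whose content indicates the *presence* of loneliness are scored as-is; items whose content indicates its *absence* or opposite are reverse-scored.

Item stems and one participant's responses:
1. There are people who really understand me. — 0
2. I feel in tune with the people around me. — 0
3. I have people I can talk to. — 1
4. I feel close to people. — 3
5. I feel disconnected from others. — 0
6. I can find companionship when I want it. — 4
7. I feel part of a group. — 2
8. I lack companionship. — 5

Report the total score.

Items 1, 2, 3, 4, 6, 7 describe the absence/opposite of loneliness → reverse-score.
on a 0–5 scale, reversed = 5 − raw.
  item 1: 5 − 0 = 5
  item 2: 5 − 0 = 5
  item 3: 5 − 1 = 4
  item 4: 5 − 3 = 2
  item 5: 0
  item 6: 5 − 4 = 1
  item 7: 5 − 2 = 3
  item 8: 5
Total = 5 + 5 + 4 + 2 + 0 + 1 + 3 + 5 = 25

25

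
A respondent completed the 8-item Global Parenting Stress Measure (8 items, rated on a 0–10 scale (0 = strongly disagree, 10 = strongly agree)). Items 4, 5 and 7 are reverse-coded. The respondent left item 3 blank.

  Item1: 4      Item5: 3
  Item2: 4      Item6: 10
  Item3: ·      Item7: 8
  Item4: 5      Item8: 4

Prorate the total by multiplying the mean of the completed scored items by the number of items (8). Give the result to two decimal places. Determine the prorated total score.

Reverse-coded (on a 0–10 scale, reversed = 10 − raw):
  item 4: 10 − 5 = 5
  item 5: 10 − 3 = 7
  item 7: 10 − 8 = 2
Completed scored items (7 of 8): 4, 4, 5, 7, 10, 2, 4; sum = 36.
Person mean = 36 / 7 ≈ 5.1429
Prorated total = (36 / 7) × 8 = 41.14 (to 2 dp)

41.14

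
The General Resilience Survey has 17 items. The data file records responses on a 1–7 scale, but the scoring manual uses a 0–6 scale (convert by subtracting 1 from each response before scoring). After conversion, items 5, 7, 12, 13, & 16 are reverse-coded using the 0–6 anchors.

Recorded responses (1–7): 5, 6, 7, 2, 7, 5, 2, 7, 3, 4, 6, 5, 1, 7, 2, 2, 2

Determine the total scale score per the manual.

Convert to 0–6: 4, 5, 6, 1, 6, 4, 1, 6, 2, 3, 5, 4, 0, 6, 1, 1, 1
Reverse-coded (reversed = (0+6) − raw = 6 − raw):
  item 5: 6 − 6 = 0
  item 7: 6 − 1 = 5
  item 12: 6 − 4 = 2
  item 13: 6 − 0 = 6
  item 16: 6 − 1 = 5
Scored: 4, 5, 6, 1, 0, 4, 5, 6, 2, 3, 5, 2, 6, 6, 1, 5, 1
Total = 62

62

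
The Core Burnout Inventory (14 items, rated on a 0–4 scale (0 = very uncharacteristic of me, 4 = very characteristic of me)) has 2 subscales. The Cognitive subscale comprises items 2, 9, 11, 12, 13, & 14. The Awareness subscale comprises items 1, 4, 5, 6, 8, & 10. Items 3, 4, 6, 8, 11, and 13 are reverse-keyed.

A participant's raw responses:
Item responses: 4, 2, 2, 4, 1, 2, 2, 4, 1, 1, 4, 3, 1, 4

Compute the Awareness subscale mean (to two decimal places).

1.33

Awareness items: 1, 4, 5, 6, 8, 10.
Of these, items 4, 6, and 8 are reverse-keyed; on a 0–4 scale, reversed = 4 − raw.
  item 1: 4
  item 4: 4 − 4 = 0
  item 5: 1
  item 6: 4 − 2 = 2
  item 8: 4 − 4 = 0
  item 10: 1
Sum = 4 + 0 + 1 + 2 + 0 + 1 = 8
Mean = 8 / 6 = 1.33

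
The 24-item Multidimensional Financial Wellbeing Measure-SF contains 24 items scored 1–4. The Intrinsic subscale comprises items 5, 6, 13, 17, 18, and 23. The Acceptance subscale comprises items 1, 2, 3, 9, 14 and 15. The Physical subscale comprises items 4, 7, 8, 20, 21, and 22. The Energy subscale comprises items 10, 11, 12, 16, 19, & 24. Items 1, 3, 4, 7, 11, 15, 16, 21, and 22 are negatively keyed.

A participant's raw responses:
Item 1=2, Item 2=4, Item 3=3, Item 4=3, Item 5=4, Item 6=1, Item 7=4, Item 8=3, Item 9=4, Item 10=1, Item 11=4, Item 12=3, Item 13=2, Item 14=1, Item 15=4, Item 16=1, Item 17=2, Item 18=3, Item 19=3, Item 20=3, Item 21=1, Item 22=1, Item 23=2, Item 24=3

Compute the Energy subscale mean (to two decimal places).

Energy items: 10, 11, 12, 16, 19, 24.
Of these, items 11 & 16 are negatively keyed; on a 1–4 scale, reversed = 5 − raw.
  item 10: 1
  item 11: 5 − 4 = 1
  item 12: 3
  item 16: 5 − 1 = 4
  item 19: 3
  item 24: 3
Sum = 1 + 1 + 3 + 4 + 3 + 3 = 15
Mean = 15 / 6 = 2.50

2.50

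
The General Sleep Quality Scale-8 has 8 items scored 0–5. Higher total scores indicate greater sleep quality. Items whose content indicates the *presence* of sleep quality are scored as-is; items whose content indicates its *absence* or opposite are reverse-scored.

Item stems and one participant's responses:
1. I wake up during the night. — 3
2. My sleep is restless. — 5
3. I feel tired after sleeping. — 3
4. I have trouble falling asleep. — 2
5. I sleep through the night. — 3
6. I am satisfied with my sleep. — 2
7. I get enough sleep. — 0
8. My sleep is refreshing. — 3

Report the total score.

Items 1, 2, 3, 4 describe the absence/opposite of sleep quality → reverse-score.
reverse-coded value = 5 − response.
  item 1: 5 − 3 = 2
  item 2: 5 − 5 = 0
  item 3: 5 − 3 = 2
  item 4: 5 − 2 = 3
  item 5: 3
  item 6: 2
  item 7: 0
  item 8: 3
Total = 2 + 0 + 2 + 3 + 3 + 2 + 0 + 3 = 15

15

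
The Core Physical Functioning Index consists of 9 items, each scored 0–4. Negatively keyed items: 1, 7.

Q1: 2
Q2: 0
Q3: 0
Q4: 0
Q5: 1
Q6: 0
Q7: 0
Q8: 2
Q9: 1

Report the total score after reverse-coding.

Reversing items 1 and 7 with 4 − raw:
Total = (4−2) + 0 + 0 + 0 + 1 + 0 + (4−0) + 2 + 1
      = 2 + 0 + 0 + 0 + 1 + 0 + 4 + 2 + 1 = 10

10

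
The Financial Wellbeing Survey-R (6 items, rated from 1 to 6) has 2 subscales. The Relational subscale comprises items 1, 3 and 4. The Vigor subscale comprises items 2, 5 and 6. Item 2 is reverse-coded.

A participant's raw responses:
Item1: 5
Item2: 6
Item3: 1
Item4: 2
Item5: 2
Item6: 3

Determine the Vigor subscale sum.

6

Vigor items: 2, 5, 6.
Of these, item 2 is reverse-coded; on a 1–6 scale, reversed = 7 − raw.
  item 2: 7 − 6 = 1
  item 5: 2
  item 6: 3
Sum = 1 + 2 + 3 = 6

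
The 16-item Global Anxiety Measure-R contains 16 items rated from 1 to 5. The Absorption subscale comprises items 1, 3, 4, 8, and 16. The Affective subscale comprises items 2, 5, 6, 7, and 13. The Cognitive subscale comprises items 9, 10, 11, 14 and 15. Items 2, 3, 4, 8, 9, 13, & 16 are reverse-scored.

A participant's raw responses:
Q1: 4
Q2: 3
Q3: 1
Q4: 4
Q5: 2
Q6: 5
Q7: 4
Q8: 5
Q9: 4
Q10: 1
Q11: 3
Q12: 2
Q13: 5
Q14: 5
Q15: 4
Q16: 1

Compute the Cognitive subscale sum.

15

Cognitive items: 9, 10, 11, 14, 15.
Of these, item 9 is reverse-scored; reversed = (1+5) − raw = 6 − raw.
  item 9: 6 − 4 = 2
  item 10: 1
  item 11: 3
  item 14: 5
  item 15: 4
Sum = 2 + 1 + 3 + 5 + 4 = 15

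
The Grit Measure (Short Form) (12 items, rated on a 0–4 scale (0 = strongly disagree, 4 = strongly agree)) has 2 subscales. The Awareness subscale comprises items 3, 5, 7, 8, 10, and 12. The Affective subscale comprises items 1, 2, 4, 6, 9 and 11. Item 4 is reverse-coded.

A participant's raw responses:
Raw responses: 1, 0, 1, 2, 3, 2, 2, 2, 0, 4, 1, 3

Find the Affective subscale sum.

6

Affective items: 1, 2, 4, 6, 9, 11.
Of these, item 4 is reverse-coded; on a 0–4 scale, reversed = 4 − raw.
  item 1: 1
  item 2: 0
  item 4: 4 − 2 = 2
  item 6: 2
  item 9: 0
  item 11: 1
Sum = 1 + 0 + 2 + 2 + 0 + 1 = 6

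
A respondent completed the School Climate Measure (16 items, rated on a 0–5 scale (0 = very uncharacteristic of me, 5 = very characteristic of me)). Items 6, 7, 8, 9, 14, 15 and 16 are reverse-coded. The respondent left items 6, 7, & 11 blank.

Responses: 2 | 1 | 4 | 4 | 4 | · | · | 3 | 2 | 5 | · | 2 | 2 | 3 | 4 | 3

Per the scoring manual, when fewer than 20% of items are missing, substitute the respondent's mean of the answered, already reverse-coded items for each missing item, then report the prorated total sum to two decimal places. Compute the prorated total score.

Reverse-coded (on a 0–5 scale, reversed = 5 − raw):
  item 8: 5 − 3 = 2
  item 9: 5 − 2 = 3
  item 14: 5 − 3 = 2
  item 15: 5 − 4 = 1
  item 16: 5 − 3 = 2
Completed scored items (13 of 16): 2, 1, 4, 4, 4, 2, 3, 5, 2, 2, 2, 1, 2; sum = 34.
Person mean = 34 / 13 ≈ 2.6154
Prorated total = (34 / 13) × 16 = 41.85 (to 2 dp)

41.85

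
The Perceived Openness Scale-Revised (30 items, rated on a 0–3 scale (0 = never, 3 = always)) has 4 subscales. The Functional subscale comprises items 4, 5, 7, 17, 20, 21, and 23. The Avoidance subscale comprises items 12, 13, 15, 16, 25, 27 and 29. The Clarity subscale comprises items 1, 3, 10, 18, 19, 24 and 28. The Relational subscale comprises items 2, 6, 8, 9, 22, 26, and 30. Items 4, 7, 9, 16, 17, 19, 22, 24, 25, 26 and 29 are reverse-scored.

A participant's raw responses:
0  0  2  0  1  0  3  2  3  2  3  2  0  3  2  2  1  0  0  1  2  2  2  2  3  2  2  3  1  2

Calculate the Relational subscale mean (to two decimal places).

0.86

Relational items: 2, 6, 8, 9, 22, 26, 30.
Of these, items 9, 22, and 26 are reverse-scored; reverse-coded value = 3 − response.
  item 2: 0
  item 6: 0
  item 8: 2
  item 9: 3 − 3 = 0
  item 22: 3 − 2 = 1
  item 26: 3 − 2 = 1
  item 30: 2
Sum = 0 + 0 + 2 + 0 + 1 + 1 + 2 = 6
Mean = 6 / 7 = 0.86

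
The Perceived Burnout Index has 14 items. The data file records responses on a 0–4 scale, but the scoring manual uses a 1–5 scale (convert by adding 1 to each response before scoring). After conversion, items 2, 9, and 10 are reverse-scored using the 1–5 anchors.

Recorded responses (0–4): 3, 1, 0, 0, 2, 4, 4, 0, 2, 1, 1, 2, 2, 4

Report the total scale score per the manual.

Convert to 1–5: 4, 2, 1, 1, 3, 5, 5, 1, 3, 2, 2, 3, 3, 5
Reverse-coded (reversed = (1+5) − raw = 6 − raw):
  item 2: 6 − 2 = 4
  item 9: 6 − 3 = 3
  item 10: 6 − 2 = 4
Scored: 4, 4, 1, 1, 3, 5, 5, 1, 3, 4, 2, 3, 3, 5
Total = 44

44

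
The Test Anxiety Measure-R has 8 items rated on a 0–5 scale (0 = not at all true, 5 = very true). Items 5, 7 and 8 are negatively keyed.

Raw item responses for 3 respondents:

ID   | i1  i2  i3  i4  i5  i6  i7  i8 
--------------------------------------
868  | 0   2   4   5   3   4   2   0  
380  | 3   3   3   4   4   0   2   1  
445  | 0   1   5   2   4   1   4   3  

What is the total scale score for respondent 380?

Respondent 380 raw: 3, 3, 3, 4, 4, 0, 2, 1.
Reverse-coded (reverse-coded value = 5 − response):
  item 1: 3
  item 2: 3
  item 3: 3
  item 4: 4
  item 5: 5 − 4 = 1
  item 6: 0
  item 7: 5 − 2 = 3
  item 8: 5 − 1 = 4
Sum = 3 + 3 + 3 + 4 + 1 + 0 + 3 + 4 = 21

21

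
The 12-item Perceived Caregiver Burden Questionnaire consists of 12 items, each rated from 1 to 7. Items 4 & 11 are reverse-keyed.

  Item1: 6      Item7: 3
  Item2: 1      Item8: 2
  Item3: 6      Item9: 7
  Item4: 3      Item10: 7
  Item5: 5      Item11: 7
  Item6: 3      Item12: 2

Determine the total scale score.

48

Reverse-coded items (on a 1–7 scale, reversed = 8 − raw):
  item 4: 8 − 3 = 5
  item 11: 8 − 7 = 1
Scored items: 6, 1, 6, 5, 5, 3, 3, 2, 7, 7, 1, 2
Total = 6 + 1 + 6 + 5 + 5 + 3 + 3 + 2 + 7 + 7 + 1 + 2 = 48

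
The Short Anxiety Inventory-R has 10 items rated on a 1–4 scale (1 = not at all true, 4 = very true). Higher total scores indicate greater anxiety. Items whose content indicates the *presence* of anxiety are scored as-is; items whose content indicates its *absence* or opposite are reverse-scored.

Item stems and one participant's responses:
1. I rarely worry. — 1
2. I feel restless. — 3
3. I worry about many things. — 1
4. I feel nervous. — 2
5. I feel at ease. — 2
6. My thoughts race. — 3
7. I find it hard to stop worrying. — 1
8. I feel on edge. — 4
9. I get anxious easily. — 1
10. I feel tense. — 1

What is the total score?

Items 1, 5 describe the absence/opposite of anxiety → reverse-score.
reversed = (1+4) − raw = 5 − raw.
  item 1: 5 − 1 = 4
  item 2: 3
  item 3: 1
  item 4: 2
  item 5: 5 − 2 = 3
  item 6: 3
  item 7: 1
  item 8: 4
  item 9: 1
  item 10: 1
Total = 4 + 3 + 1 + 2 + 3 + 3 + 1 + 4 + 1 + 1 = 23

23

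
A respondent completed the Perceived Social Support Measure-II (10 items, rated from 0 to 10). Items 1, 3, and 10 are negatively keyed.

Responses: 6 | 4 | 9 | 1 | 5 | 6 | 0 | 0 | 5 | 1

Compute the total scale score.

35

Raw sum = 37. Negatively keyed items: 1, 3, 10; their raw sum = 16.
Each reversal replaces raw with 10 − raw, changing the total by 10 − 2·raw per item.
Total = 37 + 3·10 − 2·16 = 37 + 30 − 32 = 35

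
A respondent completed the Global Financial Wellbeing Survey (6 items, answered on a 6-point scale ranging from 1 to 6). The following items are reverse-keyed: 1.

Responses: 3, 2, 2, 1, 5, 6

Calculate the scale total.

20

Reverse-keyed items use 7 − raw:
  item 1: 7 − 3 = 4
After reverse-coding: 4, 2, 2, 1, 5, 6
Total = 4 + 2 + 2 + 1 + 5 + 6 = 20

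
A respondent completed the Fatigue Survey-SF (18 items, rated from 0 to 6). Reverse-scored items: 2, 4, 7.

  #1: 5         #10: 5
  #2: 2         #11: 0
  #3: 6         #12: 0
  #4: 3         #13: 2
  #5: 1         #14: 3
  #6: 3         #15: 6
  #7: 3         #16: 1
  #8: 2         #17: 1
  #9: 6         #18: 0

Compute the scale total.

Reversing items 2, 4, & 7 with 6 − raw:
Total = 5 + (6−2) + 6 + (6−3) + 1 + 3 + (6−3) + 2 + 6 + 5 + 0 + 0 + 2 + 3 + 6 + 1 + 1 + 0
      = 5 + 4 + 6 + 3 + 1 + 3 + 3 + 2 + 6 + 5 + 0 + 0 + 2 + 3 + 6 + 1 + 1 + 0 = 51

51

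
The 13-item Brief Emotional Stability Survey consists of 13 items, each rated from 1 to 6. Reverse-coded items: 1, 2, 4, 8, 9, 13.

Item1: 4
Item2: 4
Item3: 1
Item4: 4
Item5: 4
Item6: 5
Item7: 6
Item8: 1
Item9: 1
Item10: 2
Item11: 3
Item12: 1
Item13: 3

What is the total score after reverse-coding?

47

Apply reverse scoring (reversed = (1+6) − raw = 7 − raw):
  item 1: 7 − 4 = 3
  item 2: 7 − 4 = 3
  item 4: 7 − 4 = 3
  item 8: 7 − 1 = 6
  item 9: 7 − 1 = 6
  item 13: 7 − 3 = 4
Scored responses: 3, 3, 1, 3, 4, 5, 6, 6, 6, 2, 3, 1, 4
Total = 3 + 3 + 1 + 3 + 4 + 5 + 6 + 6 + 6 + 2 + 3 + 1 + 4 = 47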